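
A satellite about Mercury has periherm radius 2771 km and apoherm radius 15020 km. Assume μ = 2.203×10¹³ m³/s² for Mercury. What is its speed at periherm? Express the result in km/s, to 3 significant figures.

Semi-major axis a = (r_p + r_a)/2 = 8895.5 km = 8.896×10⁶ m.
Vis-viva: v² = μ(2/r − 1/a) = 2.203×10¹³ × (7.218×10⁻⁷ − 1.124×10⁻⁷) = 1.342×10⁷ m²/s².
v = 3664 m/s = 3.664 km/s.

v ≈ 3.66 km/s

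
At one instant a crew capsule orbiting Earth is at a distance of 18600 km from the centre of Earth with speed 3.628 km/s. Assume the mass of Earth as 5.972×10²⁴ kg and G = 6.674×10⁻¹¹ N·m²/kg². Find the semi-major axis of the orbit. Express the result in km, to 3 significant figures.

μ = GM = 6.674×10⁻¹¹ × 5.972×10²⁴ = 3.986×10¹⁴ m³/s².
r = 1.860×10⁷ m.
Specific orbital energy ε = v²/2 − μ/r = (3628)²/2 − 3.986×10¹⁴/1.860×10⁷ = -1.485×10⁷ J/kg.
Since ε = −μ/(2a), a = −μ/(2ε) = 1.342×10⁷ m = 13422 km.

a ≈ 13400 km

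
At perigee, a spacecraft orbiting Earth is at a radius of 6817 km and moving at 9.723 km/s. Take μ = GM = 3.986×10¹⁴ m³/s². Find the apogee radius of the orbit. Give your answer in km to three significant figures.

apogee radius ≈ 28800 km

r_p = 6.817×10⁶ m.
Specific energy ε = v²/2 − μ/r = -1.120×10⁷ J/kg, so a = −μ/(2ε) = 1.779×10⁷ m.
The apsides satisfy r_p + r_a = 2a, so the apogee radius is 2a − r_p = 2.876×10⁷ m = 28762 km.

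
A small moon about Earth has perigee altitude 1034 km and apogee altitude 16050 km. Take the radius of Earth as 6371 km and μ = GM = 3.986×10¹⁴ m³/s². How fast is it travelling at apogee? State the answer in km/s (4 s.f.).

r_p = 6371 + 1034 = 7405.0 km = 7.4050×10⁶ m.
r_a = 6371 + 16050 = 22421 km = 2.2421×10⁷ m.
Semi-major axis a = (r_p + r_a)/2 = 14913 km = 1.491×10⁷ m.
Vis-viva: v² = μ(2/r − 1/a) = 3.986×10¹⁴ × (8.920×10⁻⁸ − 6.706×10⁻⁸) = 8.828×10⁶ m²/s².
v = 2971 m/s = 2.971 km/s.

v ≈ 2.971 km/s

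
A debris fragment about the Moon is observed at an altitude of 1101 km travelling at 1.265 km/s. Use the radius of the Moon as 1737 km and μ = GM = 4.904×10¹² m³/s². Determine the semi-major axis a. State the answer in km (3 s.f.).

r = 1737 + 1101 = 2838.0 km = 2.838×10⁶ m.
Vis-viva rearranged: 1/a = 2/r − v²/μ = 7.047×10⁻⁷ − 3.263×10⁻⁷ = 3.784×10⁻⁷ m⁻¹.
a = 2.643×10⁶ m = 2642.6 km.

a ≈ 2640 km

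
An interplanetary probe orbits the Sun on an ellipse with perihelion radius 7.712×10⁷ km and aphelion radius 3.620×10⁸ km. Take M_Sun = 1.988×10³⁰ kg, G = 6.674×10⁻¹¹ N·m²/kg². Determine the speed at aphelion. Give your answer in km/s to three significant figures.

v ≈ 11.3 km/s

μ = GM = 6.674×10⁻¹¹ × 1.988×10³⁰ = 1.327×10²⁰ m³/s².
Semi-major axis a = (r_p + r_a)/2 = 2.1956×10⁸ km = 2.196×10¹¹ m.
Vis-viva: v² = μ(2/r − 1/a) = 1.327×10²⁰ × (5.525×10⁻¹² − 4.555×10⁻¹²) = 1.287×10⁸ m²/s².
v = 11350 m/s = 11.35 km/s.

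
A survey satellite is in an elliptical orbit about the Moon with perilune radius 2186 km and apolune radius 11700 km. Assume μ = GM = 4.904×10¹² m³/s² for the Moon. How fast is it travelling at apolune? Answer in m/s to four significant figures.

v ≈ 363.3 m/s

Semi-major axis a = (r_p + r_a)/2 = 6943.0 km = 6.943×10⁶ m.
Vis-viva: v² = μ(2/r − 1/a) = 4.904×10¹² × (1.709×10⁻⁷ − 1.440×10⁻⁷) = 1.320×10⁵ m²/s².
v = 363.3 m/s.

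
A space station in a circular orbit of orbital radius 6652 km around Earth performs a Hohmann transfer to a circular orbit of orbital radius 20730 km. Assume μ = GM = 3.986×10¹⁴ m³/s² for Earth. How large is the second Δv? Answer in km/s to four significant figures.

r₁ = 6652 km = 6.652×10⁶ m.
r₂ = 20730 km = 2.073×10⁷ m.
Transfer ellipse a_t = (r₁ + r₂)/2 = 1.369×10⁷ m.
At r₁: circular v_c1 = √(μ/r₁) = 7741 m/s; transfer-perigee v_p = √[μ(2/r₁ − 1/a_t)] = 9525 m/s.
At r₂: circular v_c2 = √(μ/r₂) = 4385 m/s; transfer-apogee v_a = √[μ(2/r₂ − 1/a_t)] = 3057 m/s.
Δv₂ = v_c2 − v_a = 1328 m/s.
= 1.328 km/s.

Δv ≈ 1.328 km/s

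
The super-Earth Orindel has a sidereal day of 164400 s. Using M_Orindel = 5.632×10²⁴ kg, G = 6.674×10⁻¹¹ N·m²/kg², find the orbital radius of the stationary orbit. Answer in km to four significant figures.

μ = GM = 6.674×10⁻¹¹ × 5.632×10²⁴ = 3.759×10¹⁴ m³/s².
A synchronous orbit has period T, so by Kepler's third law a = (μT²/4π²)^(1/3).
μT²/4π² = 3.759×10¹⁴ × (1.644×10⁵)² / 39.48 = 2.573×10²³ m³.
a = 6.361×10⁷ m = 63606 km.

r_sync ≈ 63610 km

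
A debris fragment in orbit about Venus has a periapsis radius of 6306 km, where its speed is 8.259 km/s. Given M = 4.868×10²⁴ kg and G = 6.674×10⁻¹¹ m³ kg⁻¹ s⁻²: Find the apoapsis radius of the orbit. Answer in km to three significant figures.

apoapsis radius ≈ 12300 km

μ = GM = 6.674×10⁻¹¹ × 4.868×10²⁴ = 3.249×10¹⁴ m³/s².
r_p = 6.306×10⁶ m.
Specific energy ε = v²/2 − μ/r = -1.742×10⁷ J/kg, so a = −μ/(2ε) = 9.328×10⁶ m.
The apsides satisfy r_p + r_a = 2a, so the apoapsis radius is 2a − r_p = 1.235×10⁷ m = 12349 km.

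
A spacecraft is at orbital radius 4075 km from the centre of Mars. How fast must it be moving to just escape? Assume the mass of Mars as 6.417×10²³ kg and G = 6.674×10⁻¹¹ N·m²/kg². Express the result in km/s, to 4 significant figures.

μ = GM = 6.674×10⁻¹¹ × 6.417×10²³ = 4.283×10¹³ m³/s².
r = 4075 km = 4.075×10⁶ m.
Escape speed v_esc = √(2μ/r) = √(2 × 4.283×10¹³ / 4.075×10⁶) = √(2.102×10⁷) = 4585 m/s.
= 4.585 km/s.

v_esc ≈ 4.585 km/s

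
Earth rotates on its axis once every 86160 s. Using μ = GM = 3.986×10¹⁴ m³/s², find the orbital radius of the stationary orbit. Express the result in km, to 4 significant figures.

A synchronous orbit has period T, so by Kepler's third law a = (μT²/4π²)^(1/3).
μT²/4π² = 3.986×10¹⁴ × (8.616×10⁴)² / 39.48 = 7.495×10²² m³.
a = 4.216×10⁷ m = 42163 km.

r_sync ≈ 42160 km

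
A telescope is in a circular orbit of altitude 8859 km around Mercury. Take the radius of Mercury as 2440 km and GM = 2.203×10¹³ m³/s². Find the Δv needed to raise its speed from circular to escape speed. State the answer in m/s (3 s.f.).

Δv ≈ 578 m/s

r = 2440 + 8859 = 11299 km = 1.1299×10⁷ m.
Circular speed v_c = √(μ/r) = 1396 m/s.
Escape speed v_esc = √(2μ/r) = √2 × v_c = 1975 m/s.
Δv = v_esc − v_c = 578.4 m/s.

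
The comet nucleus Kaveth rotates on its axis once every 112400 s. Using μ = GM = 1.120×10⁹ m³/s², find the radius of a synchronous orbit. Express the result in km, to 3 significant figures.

A synchronous orbit has period T, so by Kepler's third law a = (μT²/4π²)^(1/3).
μT²/4π² = 1.120×10⁹ × (1.124×10⁵)² / 39.48 = 3.584×10¹⁷ m³.
a = 7.103×10⁵ m = 710.34 km.

r_sync ≈ 710 km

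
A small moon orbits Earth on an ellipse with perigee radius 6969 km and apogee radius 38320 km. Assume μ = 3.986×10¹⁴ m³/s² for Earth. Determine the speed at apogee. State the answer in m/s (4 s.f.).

v ≈ 1789 m/s

Semi-major axis a = (r_p + r_a)/2 = 22644 km = 2.264×10⁷ m.
Vis-viva: v² = μ(2/r − 1/a) = 3.986×10¹⁴ × (5.219×10⁻⁸ − 4.416×10⁻⁸) = 3.201×10⁶ m²/s².
v = 1789 m/s.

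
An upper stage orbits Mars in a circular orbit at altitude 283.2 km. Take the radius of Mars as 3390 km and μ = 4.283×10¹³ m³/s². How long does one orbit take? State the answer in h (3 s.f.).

r = 3390 + 283.2 = 3673.2 km = 3.6732×10⁶ m.
Kepler's third law: T = 2π√(r³/μ) = 2π√((3.673×10⁶)³ / 4.283×10¹³).
r³/μ = 1.157×10⁶ s², so T = 2π × 1.076×10³ = 6.759×10³ s.
Converting: 6.759×10³ s ÷ 3600 = 1.877 h.

T ≈ 1.88 h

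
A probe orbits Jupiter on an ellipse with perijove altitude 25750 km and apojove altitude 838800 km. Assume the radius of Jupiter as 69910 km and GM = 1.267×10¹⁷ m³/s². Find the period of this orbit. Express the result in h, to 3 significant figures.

r_p = 69910 + 25750 = 95660 km = 9.5660×10⁷ m.
r_a = 69910 + 838800 = 908710 km = 9.0871×10⁸ m.
Semi-major axis a = (r_p + r_a)/2 = (95660 + 9.0871×10⁵)/2 = 5.0218×10⁵ km = 5.022×10⁸ m.
By Kepler's third law T = 2π√(a³/μ) = 2π × 3.162×10⁴ = 1.986×10⁵ s.
= 55.18 h.

T ≈ 55.2 h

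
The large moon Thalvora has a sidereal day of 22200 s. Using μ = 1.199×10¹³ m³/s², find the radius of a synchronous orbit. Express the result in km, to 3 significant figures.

A synchronous orbit has period T, so by Kepler's third law a = (μT²/4π²)^(1/3).
μT²/4π² = 1.199×10¹³ × (2.220×10⁴)² / 39.48 = 1.497×10²⁰ m³.
a = 5.310×10⁶ m = 5309.5 km.

r_sync ≈ 5310 km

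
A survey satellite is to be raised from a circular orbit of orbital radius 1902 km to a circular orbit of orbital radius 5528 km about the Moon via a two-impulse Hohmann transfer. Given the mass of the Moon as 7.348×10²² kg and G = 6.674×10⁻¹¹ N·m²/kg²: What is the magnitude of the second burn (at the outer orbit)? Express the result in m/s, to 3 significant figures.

μ = GM = 6.674×10⁻¹¹ × 7.348×10²² = 4.904×10¹² m³/s².
r₁ = 1902 km = 1.902×10⁶ m.
r₂ = 5528 km = 5.528×10⁶ m.
Transfer ellipse a_t = (r₁ + r₂)/2 = 3.715×10⁶ m.
At r₁: circular v_c1 = √(μ/r₁) = 1606 m/s; transfer-perilune v_p = √[μ(2/r₁ − 1/a_t)] = 1959 m/s.
At r₂: circular v_c2 = √(μ/r₂) = 941.9 m/s; transfer-apolune v_a = √[μ(2/r₂ − 1/a_t)] = 673.9 m/s.
Δv₂ = v_c2 − v_a = 267.9 m/s.

Δv ≈ 268 m/s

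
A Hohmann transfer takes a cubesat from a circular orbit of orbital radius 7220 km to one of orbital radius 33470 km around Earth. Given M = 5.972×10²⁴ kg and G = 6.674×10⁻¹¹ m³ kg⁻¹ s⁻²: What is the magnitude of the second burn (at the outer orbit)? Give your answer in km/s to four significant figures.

Δv ≈ 1.395 km/s

μ = GM = 6.674×10⁻¹¹ × 5.972×10²⁴ = 3.986×10¹⁴ m³/s².
r₁ = 7220 km = 7.220×10⁶ m.
r₂ = 33470 km = 3.347×10⁷ m.
Transfer ellipse a_t = (r₁ + r₂)/2 = 2.034×10⁷ m.
At r₁: circular v_c1 = √(μ/r₁) = 7430 m/s; transfer-perigee v_p = √[μ(2/r₁ − 1/a_t)] = 9530 m/s.
At r₂: circular v_c2 = √(μ/r₂) = 3451 m/s; transfer-apogee v_a = √[μ(2/r₂ − 1/a_t)] = 2056 m/s.
Δv₂ = v_c2 − v_a = 1395 m/s.
= 1.395 km/s.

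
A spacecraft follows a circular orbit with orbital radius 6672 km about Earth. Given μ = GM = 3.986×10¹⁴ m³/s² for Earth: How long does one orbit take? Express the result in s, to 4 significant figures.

T ≈ 5424 s

r = 6672 km = 6.672×10⁶ m.
Kepler's third law: T = 2π√(r³/μ) = 2π√((6.672×10⁶)³ / 3.986×10¹⁴).
r³/μ = 7.451×10⁵ s², so T = 2π × 8.632×10² = 5.424×10³ s.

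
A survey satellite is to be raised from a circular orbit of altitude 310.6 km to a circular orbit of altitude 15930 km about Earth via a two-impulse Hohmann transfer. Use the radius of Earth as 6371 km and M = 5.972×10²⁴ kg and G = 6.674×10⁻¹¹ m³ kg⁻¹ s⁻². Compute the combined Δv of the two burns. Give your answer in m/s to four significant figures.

μ = GM = 6.674×10⁻¹¹ × 5.972×10²⁴ = 3.986×10¹⁴ m³/s².
r₁ = 6371 + 310.6 = 6681.6 km = 6.6816×10⁶ m.
r₂ = 6371 + 15930 = 22301 km = 2.2301×10⁷ m.
Transfer ellipse a_t = (r₁ + r₂)/2 = 1.449×10⁷ m.
At r₁: circular v_c1 = √(μ/r₁) = 7723 m/s; transfer-perigee v_p = √[μ(2/r₁ − 1/a_t)] = 9581 m/s.
Δv₁ = v_p − v_c1 = 1858 m/s.
At r₂: circular v_c2 = √(μ/r₂) = 4228 m/s; transfer-apogee v_a = √[μ(2/r₂ − 1/a_t)] = 2871 m/s.
Δv₂ = v_c2 − v_a = 1357 m/s.
Total Δv = Δv₁ + Δv₂ = 3215 m/s.

Δv_total ≈ 3215 m/s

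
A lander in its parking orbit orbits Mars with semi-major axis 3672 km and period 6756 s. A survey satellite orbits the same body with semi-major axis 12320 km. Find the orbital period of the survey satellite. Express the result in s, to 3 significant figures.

T₂ ≈ 41500 s

Kepler's third law: T² ∝ a³, so T₂ = T₁ (a₂/a₁)^(3/2).
a₂/a₁ = 3.355, (a₂/a₁)^(3/2) = 6.146.
T₂ = 6756 × 6.146 = 41520 s.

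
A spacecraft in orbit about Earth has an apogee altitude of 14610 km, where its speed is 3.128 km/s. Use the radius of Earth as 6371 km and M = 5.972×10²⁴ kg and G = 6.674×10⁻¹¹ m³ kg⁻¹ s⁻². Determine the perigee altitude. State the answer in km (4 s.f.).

perigee altitude ≈ 906.3 km

μ = GM = 6.674×10⁻¹¹ × 5.972×10²⁴ = 3.986×10¹⁴ m³/s².
r_a = 6371 + 14610 = 20981 km = 2.098×10⁷ m.
Specific energy ε = v²/2 − μ/r = -1.410×10⁷ J/kg, so a = −μ/(2ε) = 1.413×10⁷ m.
The apsides satisfy r_p + r_a = 2a, so the perigee radius is 2a − r_a = 7.277×10⁶ m = 7277.3 km.
Perigee altitude = 7277.3 − 6371 = 906.29 km.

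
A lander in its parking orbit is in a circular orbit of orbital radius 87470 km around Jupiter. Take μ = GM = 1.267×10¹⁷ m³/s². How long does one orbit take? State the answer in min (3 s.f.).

T ≈ 241 min

r = 87470 km = 8.747×10⁷ m.
Kepler's third law: T = 2π√(r³/μ) = 2π√((8.747×10⁷)³ / 1.267×10¹⁷).
r³/μ = 5.282×10⁶ s², so T = 2π × 2.298×10³ = 1.444×10⁴ s.
Converting: 1.444×10⁴ s ÷ 60.00 = 240.7 min.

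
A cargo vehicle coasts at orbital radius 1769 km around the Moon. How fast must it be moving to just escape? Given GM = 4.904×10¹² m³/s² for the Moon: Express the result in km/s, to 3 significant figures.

r = 1769 km = 1.769×10⁶ m.
Escape speed v_esc = √(2μ/r) = √(2 × 4.904×10¹² / 1.769×10⁶) = √(5.544×10⁶) = 2355 m/s.
= 2.355 km/s.

v_esc ≈ 2.35 km/s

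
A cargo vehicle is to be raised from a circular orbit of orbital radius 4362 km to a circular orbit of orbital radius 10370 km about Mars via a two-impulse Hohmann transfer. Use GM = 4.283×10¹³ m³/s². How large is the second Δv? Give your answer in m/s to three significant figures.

Δv ≈ 468 m/s

r₁ = 4362 km = 4.362×10⁶ m.
r₂ = 10370 km = 1.037×10⁷ m.
Transfer ellipse a_t = (r₁ + r₂)/2 = 7.366×10⁶ m.
At r₁: circular v_c1 = √(μ/r₁) = 3134 m/s; transfer-periapsis v_p = √[μ(2/r₁ − 1/a_t)] = 3718 m/s.
At r₂: circular v_c2 = √(μ/r₂) = 2032 m/s; transfer-apoapsis v_a = √[μ(2/r₂ − 1/a_t)] = 1564 m/s.
Δv₂ = v_c2 − v_a = 468.4 m/s.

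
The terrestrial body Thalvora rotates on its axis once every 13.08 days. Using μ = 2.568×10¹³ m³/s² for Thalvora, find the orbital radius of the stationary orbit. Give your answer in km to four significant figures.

T = 13.08 days = 1.130×10⁶ s.
A synchronous orbit has period T, so by Kepler's third law a = (μT²/4π²)^(1/3).
μT²/4π² = 2.568×10¹³ × (1.130×10⁶)² / 39.48 = 8.308×10²³ m³.
a = 9.401×10⁷ m = 94007 km.

r_sync ≈ 94010 km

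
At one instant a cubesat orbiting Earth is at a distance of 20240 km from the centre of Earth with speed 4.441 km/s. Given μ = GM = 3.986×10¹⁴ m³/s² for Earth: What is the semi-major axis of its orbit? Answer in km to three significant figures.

a ≈ 20300 km

r = 2.024×10⁷ m.
Vis-viva rearranged: 1/a = 2/r − v²/μ = 9.881×10⁻⁸ − 4.948×10⁻⁸ = 4.933×10⁻⁸ m⁻¹.
a = 2.027×10⁷ m = 20270 km.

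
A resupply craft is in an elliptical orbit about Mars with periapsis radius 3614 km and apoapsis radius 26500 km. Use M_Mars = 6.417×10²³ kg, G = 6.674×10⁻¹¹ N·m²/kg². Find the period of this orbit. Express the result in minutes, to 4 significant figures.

μ = GM = 6.674×10⁻¹¹ × 6.417×10²³ = 4.283×10¹³ m³/s².
Semi-major axis a = (r_p + r_a)/2 = (3614.0 + 26500)/2 = 15057 km = 1.506×10⁷ m.
By Kepler's third law T = 2π√(a³/μ) = 2π × 8.928×10³ = 5.610×10⁴ s.
= 934.9 minutes.

T ≈ 934.9 minutes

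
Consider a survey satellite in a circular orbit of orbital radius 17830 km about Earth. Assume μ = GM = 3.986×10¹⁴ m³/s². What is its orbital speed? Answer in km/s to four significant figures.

v ≈ 4.728 km/s

r = 17830 km = 1.783×10⁷ m.
For a circular orbit v = √(μ/r) = √(3.986×10¹⁴ / 1.783×10⁷) = √(2.236×10⁷) = 4728 m/s.
That is 4.728 km/s.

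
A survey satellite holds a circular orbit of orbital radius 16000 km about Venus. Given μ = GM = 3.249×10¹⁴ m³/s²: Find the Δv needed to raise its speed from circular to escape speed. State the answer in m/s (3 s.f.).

Δv ≈ 1870 m/s

r = 16000 km = 1.600×10⁷ m.
Circular speed v_c = √(μ/r) = 4506 m/s.
Escape speed v_esc = √(2μ/r) = √2 × v_c = 6373 m/s.
Δv = v_esc − v_c = 1867 m/s.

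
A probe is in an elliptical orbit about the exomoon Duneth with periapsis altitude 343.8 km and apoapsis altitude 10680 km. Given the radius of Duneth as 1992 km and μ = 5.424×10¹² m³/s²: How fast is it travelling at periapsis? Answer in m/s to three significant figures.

v ≈ 1980 m/s

r_p = 1992 + 343.8 = 2335.8 km = 2.3358×10⁶ m.
r_a = 1992 + 10680 = 12672 km = 1.2672×10⁷ m.
Semi-major axis a = (r_p + r_a)/2 = 7503.9 km = 7.504×10⁶ m.
Vis-viva: v² = μ(2/r − 1/a) = 5.424×10¹² × (8.562×10⁻⁷ − 1.333×10⁻⁷) = 3.921×10⁶ m²/s².
v = 1980 m/s.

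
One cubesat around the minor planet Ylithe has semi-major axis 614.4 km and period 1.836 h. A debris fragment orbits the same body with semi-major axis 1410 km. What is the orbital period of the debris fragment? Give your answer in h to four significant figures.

T₂ ≈ 6.383 h

Kepler's third law: T² ∝ a³, so T₂ = T₁ (a₂/a₁)^(3/2).
a₂/a₁ = 2.295, (a₂/a₁)^(3/2) = 3.477.
T₂ = 1.836 × 3.477 = 6.383 h.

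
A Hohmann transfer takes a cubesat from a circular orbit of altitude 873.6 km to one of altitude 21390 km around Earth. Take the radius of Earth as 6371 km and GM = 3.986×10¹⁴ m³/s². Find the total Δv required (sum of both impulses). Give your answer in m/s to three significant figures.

Δv_total ≈ 3280 m/s

r₁ = 6371 + 873.6 = 7244.6 km = 7.2446×10⁶ m.
r₂ = 6371 + 21390 = 27761 km = 2.7761×10⁷ m.
Transfer ellipse a_t = (r₁ + r₂)/2 = 1.750×10⁷ m.
At r₁: circular v_c1 = √(μ/r₁) = 7418 m/s; transfer-perigee v_p = √[μ(2/r₁ − 1/a_t)] = 9342 m/s.
Δv₁ = v_p − v_c1 = 1924 m/s.
At r₂: circular v_c2 = √(μ/r₂) = 3789 m/s; transfer-apogee v_a = √[μ(2/r₂ − 1/a_t)] = 2438 m/s.
Δv₂ = v_c2 − v_a = 1351 m/s.
Total Δv = Δv₁ + Δv₂ = 3276 m/s.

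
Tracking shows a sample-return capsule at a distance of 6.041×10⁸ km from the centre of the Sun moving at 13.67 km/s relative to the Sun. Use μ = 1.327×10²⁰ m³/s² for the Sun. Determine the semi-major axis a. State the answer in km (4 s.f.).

r = 6.041×10¹¹ m.
Specific orbital energy ε = v²/2 − μ/r = (13670)²/2 − 1.327×10²⁰/6.041×10¹¹ = -1.262×10⁸ J/kg.
Since ε = −μ/(2a), a = −μ/(2ε) = 5.256×10¹¹ m = 5.2562×10⁸ km.

a ≈ 5.256×10⁸ km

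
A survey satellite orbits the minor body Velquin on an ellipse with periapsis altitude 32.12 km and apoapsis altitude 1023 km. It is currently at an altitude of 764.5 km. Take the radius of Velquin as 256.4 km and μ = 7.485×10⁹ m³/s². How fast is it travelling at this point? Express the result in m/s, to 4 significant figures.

v ≈ 71.53 m/s

r_p = 256.4 + 32.12 = 288.52 km = 2.8852×10⁵ m.
r_a = 256.4 + 1023 = 1279.4 km = 1.2794×10⁶ m.
r = 256.4 + 764.5 = 1020.9 km = 1.021×10⁶ m.
Semi-major axis a = (r_p + r_a)/2 = 783.96 km = 7.840×10⁵ m.
Vis-viva: v² = μ(2/r − 1/a) = 7.485×10⁹ × (1.959×10⁻⁶ − 1.276×10⁻⁶) = 5.116×10³ m²/s².
v = 71.53 m/s.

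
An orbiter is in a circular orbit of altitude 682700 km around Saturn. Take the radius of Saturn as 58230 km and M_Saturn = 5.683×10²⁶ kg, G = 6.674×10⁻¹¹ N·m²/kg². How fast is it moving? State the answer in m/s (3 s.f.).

μ = GM = 6.674×10⁻¹¹ × 5.683×10²⁶ = 3.793×10¹⁶ m³/s².
r = 58230 + 682700 = 740930 km = 7.4093×10⁸ m.
For a circular orbit v = √(μ/r) = √(3.793×10¹⁶ / 7.409×10⁸) = √(5.119×10⁷) = 7155 m/s.

v ≈ 7150 m/s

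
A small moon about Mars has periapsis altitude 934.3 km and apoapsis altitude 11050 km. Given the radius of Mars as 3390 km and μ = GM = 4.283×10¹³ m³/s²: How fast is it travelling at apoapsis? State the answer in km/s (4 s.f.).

r_p = 3390 + 934.3 = 4324.3 km = 4.3243×10⁶ m.
r_a = 3390 + 11050 = 14440 km = 1.4440×10⁷ m.
Semi-major axis a = (r_p + r_a)/2 = 9382.1 km = 9.382×10⁶ m.
Vis-viva: v² = μ(2/r − 1/a) = 4.283×10¹³ × (1.385×10⁻⁷ − 1.066×10⁻⁷) = 1.367×10⁶ m²/s².
v = 1169 m/s = 1.169 km/s.

v ≈ 1.169 km/s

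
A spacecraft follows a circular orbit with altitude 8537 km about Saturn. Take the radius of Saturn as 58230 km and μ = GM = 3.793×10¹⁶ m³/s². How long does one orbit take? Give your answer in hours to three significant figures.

T ≈ 4.89 hours

r = 58230 + 8537 = 66767 km = 6.6767×10⁷ m.
Kepler's third law: T = 2π√(r³/μ) = 2π√((6.677×10⁷)³ / 3.793×10¹⁶).
r³/μ = 7.847×10⁶ s², so T = 2π × 2.801×10³ = 1.760×10⁴ s.
Converting: 1.760×10⁴ s ÷ 3600 = 4.889 hours.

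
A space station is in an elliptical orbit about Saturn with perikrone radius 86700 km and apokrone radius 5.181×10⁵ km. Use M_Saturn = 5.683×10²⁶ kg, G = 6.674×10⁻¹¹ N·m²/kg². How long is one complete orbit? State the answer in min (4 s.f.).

T ≈ 2828 min

μ = GM = 6.674×10⁻¹¹ × 5.683×10²⁶ = 3.793×10¹⁶ m³/s².
Semi-major axis a = (r_p + r_a)/2 = (86700 + 5.1810×10⁵)/2 = 3.0240×10⁵ km = 3.024×10⁸ m.
By Kepler's third law T = 2π√(a³/μ) = 2π × 2.700×10⁴ = 1.697×10⁵ s.
= 2828 min.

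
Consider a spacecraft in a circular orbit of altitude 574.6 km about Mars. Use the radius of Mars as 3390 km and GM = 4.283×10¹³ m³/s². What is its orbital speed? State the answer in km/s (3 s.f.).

r = 3390 + 574.6 = 3964.6 km = 3.9646×10⁶ m.
For a circular orbit v = √(μ/r) = √(4.283×10¹³ / 3.965×10⁶) = √(1.080×10⁷) = 3287 m/s.
That is 3.287 km/s.

v ≈ 3.29 km/s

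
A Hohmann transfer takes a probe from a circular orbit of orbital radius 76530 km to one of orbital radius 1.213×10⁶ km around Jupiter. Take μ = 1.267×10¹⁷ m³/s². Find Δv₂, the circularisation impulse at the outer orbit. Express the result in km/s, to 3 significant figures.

Δv ≈ 6.70 km/s

r₁ = 76530 km = 7.653×10⁷ m.
r₂ = 1.213×10⁶ km = 1.213×10⁹ m.
Transfer ellipse a_t = (r₁ + r₂)/2 = 6.448×10⁸ m.
At r₁: circular v_c1 = √(μ/r₁) = 40690 m/s; transfer-perijove v_p = √[μ(2/r₁ − 1/a_t)] = 55810 m/s.
At r₂: circular v_c2 = √(μ/r₂) = 10220 m/s; transfer-apojove v_a = √[μ(2/r₂ − 1/a_t)] = 3521 m/s.
Δv₂ = v_c2 − v_a = 6699 m/s.
= 6.699 km/s.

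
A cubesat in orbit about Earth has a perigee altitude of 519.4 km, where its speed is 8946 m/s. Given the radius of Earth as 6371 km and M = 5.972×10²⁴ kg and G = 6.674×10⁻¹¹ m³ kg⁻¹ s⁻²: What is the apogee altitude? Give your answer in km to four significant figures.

μ = GM = 6.674×10⁻¹¹ × 5.972×10²⁴ = 3.986×10¹⁴ m³/s².
r_p = 6371 + 519.4 = 6890.4 km = 6.890×10⁶ m.
Specific energy ε = v²/2 − μ/r = -1.783×10⁷ J/kg, so a = −μ/(2ε) = 1.118×10⁷ m.
The apsides satisfy r_p + r_a = 2a, so the apogee radius is 2a − r_p = 1.546×10⁷ m = 15465 km.
Apogee altitude = 15465 − 6371 = 9093.9 km.

apogee altitude ≈ 9094 km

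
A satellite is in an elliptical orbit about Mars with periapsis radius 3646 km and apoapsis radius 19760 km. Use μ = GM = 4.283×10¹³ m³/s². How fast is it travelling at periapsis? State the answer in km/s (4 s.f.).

Semi-major axis a = (r_p + r_a)/2 = 11703 km = 1.170×10⁷ m.
Vis-viva: v² = μ(2/r − 1/a) = 4.283×10¹³ × (5.485×10⁻⁷ − 8.545×10⁻⁸) = 1.983×10⁷ m²/s².
v = 4454 m/s = 4.454 km/s.

v ≈ 4.454 km/s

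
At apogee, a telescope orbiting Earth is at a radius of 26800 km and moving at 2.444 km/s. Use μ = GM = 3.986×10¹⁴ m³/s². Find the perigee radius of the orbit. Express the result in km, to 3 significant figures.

r_a = 2.680×10⁷ m.
Specific energy ε = v²/2 − μ/r = -1.189×10⁷ J/kg, so a = −μ/(2ε) = 1.677×10⁷ m.
The apsides satisfy r_p + r_a = 2a, so the perigee radius is 2a − r_a = 6.734×10⁶ m = 6733.7 km.

perigee radius ≈ 6730 km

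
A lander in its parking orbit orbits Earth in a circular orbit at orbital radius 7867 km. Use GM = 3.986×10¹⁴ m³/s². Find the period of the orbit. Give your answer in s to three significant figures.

r = 7867 km = 7.867×10⁶ m.
Kepler's third law: T = 2π√(r³/μ) = 2π√((7.867×10⁶)³ / 3.986×10¹⁴).
r³/μ = 1.221×10⁶ s², so T = 2π × 1.105×10³ = 6.944×10³ s.

T ≈ 6940 s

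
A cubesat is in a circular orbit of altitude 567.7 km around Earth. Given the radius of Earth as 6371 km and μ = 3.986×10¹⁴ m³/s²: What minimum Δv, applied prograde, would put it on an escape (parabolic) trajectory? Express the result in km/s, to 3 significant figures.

r = 6371 + 567.7 = 6938.7 km = 6.9387×10⁶ m.
Circular speed v_c = √(μ/r) = 7579 m/s.
Escape speed v_esc = √(2μ/r) = √2 × v_c = 10720 m/s.
Δv = v_esc − v_c = 3139 m/s = 3.139 km/s.

Δv ≈ 3.14 km/s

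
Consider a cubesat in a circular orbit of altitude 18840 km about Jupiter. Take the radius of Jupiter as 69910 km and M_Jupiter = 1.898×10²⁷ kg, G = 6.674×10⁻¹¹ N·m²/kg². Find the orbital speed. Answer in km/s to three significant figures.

μ = GM = 6.674×10⁻¹¹ × 1.898×10²⁷ = 1.267×10¹⁷ m³/s².
r = 69910 + 18840 = 88750 km = 8.8750×10⁷ m.
For a circular orbit v = √(μ/r) = √(1.267×10¹⁷ / 8.875×10⁷) = √(1.427×10⁹) = 37780 m/s.
That is 37.78 km/s.

v ≈ 37.8 km/s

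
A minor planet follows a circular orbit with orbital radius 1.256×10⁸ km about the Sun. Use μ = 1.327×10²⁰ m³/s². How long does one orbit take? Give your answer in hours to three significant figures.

T ≈ 6740 hours

r = 1.256×10⁸ km = 1.256×10¹¹ m.
Kepler's third law: T = 2π√(r³/μ) = 2π√((1.256×10¹¹)³ / 1.327×10²⁰).
r³/μ = 1.493×10¹³ s², so T = 2π × 3.864×10⁶ = 2.428×10⁷ s.
Converting: 2.428×10⁷ s ÷ 3600 = 6744 hours.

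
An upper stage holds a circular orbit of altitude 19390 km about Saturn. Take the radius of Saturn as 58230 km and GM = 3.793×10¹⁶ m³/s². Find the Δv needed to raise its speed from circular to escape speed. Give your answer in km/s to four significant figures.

Δv ≈ 9.156 km/s

r = 58230 + 19390 = 77620 km = 7.7620×10⁷ m.
Circular speed v_c = √(μ/r) = 22110 m/s.
Escape speed v_esc = √(2μ/r) = √2 × v_c = 31260 m/s.
Δv = v_esc − v_c = 9156 m/s = 9.156 km/s.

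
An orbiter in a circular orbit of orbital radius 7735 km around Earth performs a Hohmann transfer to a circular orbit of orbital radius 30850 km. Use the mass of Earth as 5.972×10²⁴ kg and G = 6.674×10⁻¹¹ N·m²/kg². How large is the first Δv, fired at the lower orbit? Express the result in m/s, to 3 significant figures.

Δv ≈ 1900 m/s

μ = GM = 6.674×10⁻¹¹ × 5.972×10²⁴ = 3.986×10¹⁴ m³/s².
r₁ = 7735 km = 7.735×10⁶ m.
r₂ = 30850 km = 3.085×10⁷ m.
Transfer ellipse a_t = (r₁ + r₂)/2 = 1.929×10⁷ m.
At r₁: circular v_c1 = √(μ/r₁) = 7178 m/s; transfer-perigee v_p = √[μ(2/r₁ − 1/a_t)] = 9077 m/s.
Δv₁ = v_p − v_c1 = 1899 m/s.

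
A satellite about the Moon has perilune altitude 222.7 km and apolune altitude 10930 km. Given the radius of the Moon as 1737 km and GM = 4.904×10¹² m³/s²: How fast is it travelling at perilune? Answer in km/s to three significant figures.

v ≈ 2.08 km/s

r_p = 1737 + 222.7 = 1959.7 km = 1.9597×10⁶ m.
r_a = 1737 + 10930 = 12667 km = 1.2667×10⁷ m.
Semi-major axis a = (r_p + r_a)/2 = 7313.4 km = 7.313×10⁶ m.
Vis-viva: v² = μ(2/r − 1/a) = 4.904×10¹² × (1.021×10⁻⁶ − 1.367×10⁻⁷) = 4.334×10⁶ m²/s².
v = 2082 m/s = 2.082 km/s.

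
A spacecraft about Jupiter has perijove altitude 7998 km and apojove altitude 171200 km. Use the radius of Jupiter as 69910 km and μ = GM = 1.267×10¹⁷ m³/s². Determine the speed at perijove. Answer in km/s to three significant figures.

v ≈ 49.6 km/s

r_p = 69910 + 7998 = 77908 km = 7.7908×10⁷ m.
r_a = 69910 + 171200 = 241110 km = 2.4111×10⁸ m.
Semi-major axis a = (r_p + r_a)/2 = 1.5951×10⁵ km = 1.595×10⁸ m.
Vis-viva: v² = μ(2/r − 1/a) = 1.267×10¹⁷ × (2.567×10⁻⁸ − 6.269×10⁻⁹) = 2.458×10⁹ m²/s².
v = 49580 m/s = 49.58 km/s.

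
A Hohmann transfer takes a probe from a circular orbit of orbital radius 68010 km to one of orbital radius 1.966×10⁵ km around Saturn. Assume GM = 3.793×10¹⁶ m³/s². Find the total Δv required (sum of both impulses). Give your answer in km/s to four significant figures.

r₁ = 68010 km = 6.801×10⁷ m.
r₂ = 1.966×10⁵ km = 1.966×10⁸ m.
Transfer ellipse a_t = (r₁ + r₂)/2 = 1.323×10⁸ m.
At r₁: circular v_c1 = √(μ/r₁) = 23620 m/s; transfer-perikrone v_p = √[μ(2/r₁ − 1/a_t)] = 28790 m/s.
Δv₁ = v_p − v_c1 = 5172 m/s.
At r₂: circular v_c2 = √(μ/r₂) = 13890 m/s; transfer-apokrone v_a = √[μ(2/r₂ − 1/a_t)] = 9959 m/s.
Δv₂ = v_c2 − v_a = 3931 m/s.
Total Δv = Δv₁ + Δv₂ = 9103 m/s = 9.103 km/s.

Δv_total ≈ 9.103 km/s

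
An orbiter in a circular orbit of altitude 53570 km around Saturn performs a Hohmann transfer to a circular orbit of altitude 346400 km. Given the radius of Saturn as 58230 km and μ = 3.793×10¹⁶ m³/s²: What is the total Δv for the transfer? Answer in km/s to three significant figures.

Δv_total ≈ 7.95 km/s

r₁ = 58230 + 53570 = 111800 km = 1.1180×10⁸ m.
r₂ = 58230 + 346400 = 404630 km = 4.0463×10⁸ m.
Transfer ellipse a_t = (r₁ + r₂)/2 = 2.582×10⁸ m.
At r₁: circular v_c1 = √(μ/r₁) = 18420 m/s; transfer-perikrone v_p = √[μ(2/r₁ − 1/a_t)] = 23060 m/s.
Δv₁ = v_p − v_c1 = 4638 m/s.
At r₂: circular v_c2 = √(μ/r₂) = 9682 m/s; transfer-apokrone v_a = √[μ(2/r₂ − 1/a_t)] = 6371 m/s.
Δv₂ = v_c2 − v_a = 3311 m/s.
Total Δv = Δv₁ + Δv₂ = 7949 m/s = 7.949 km/s.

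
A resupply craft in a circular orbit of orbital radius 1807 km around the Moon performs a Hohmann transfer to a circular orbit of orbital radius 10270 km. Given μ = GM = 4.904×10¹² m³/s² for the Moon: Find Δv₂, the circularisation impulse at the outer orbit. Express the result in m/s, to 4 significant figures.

Δv ≈ 313.0 m/s

r₁ = 1807 km = 1.807×10⁶ m.
r₂ = 10270 km = 1.027×10⁷ m.
Transfer ellipse a_t = (r₁ + r₂)/2 = 6.038×10⁶ m.
At r₁: circular v_c1 = √(μ/r₁) = 1647 m/s; transfer-perilune v_p = √[μ(2/r₁ − 1/a_t)] = 2148 m/s.
At r₂: circular v_c2 = √(μ/r₂) = 691.0 m/s; transfer-apolune v_a = √[μ(2/r₂ − 1/a_t)] = 378.0 m/s.
Δv₂ = v_c2 − v_a = 313.0 m/s.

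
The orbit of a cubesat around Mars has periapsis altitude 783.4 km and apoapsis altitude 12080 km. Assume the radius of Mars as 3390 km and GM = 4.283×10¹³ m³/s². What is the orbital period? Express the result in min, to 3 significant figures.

r_p = 3390 + 783.4 = 4173.4 km = 4.1734×10⁶ m.
r_a = 3390 + 12080 = 15470 km = 1.5470×10⁷ m.
Semi-major axis a = (r_p + r_a)/2 = (4173.4 + 15470)/2 = 9821.7 km = 9.822×10⁶ m.
By Kepler's third law T = 2π√(a³/μ) = 2π × 4.703×10³ = 2.955×10⁴ s.
= 492.5 min.

T ≈ 493 min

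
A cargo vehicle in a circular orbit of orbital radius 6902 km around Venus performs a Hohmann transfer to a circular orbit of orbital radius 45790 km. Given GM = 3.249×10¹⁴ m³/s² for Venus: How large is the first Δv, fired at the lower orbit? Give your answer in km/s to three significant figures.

r₁ = 6902 km = 6.902×10⁶ m.
r₂ = 45790 km = 4.579×10⁷ m.
Transfer ellipse a_t = (r₁ + r₂)/2 = 2.635×10⁷ m.
At r₁: circular v_c1 = √(μ/r₁) = 6861 m/s; transfer-periapsis v_p = √[μ(2/r₁ − 1/a_t)] = 9045 m/s.
Δv₁ = v_p − v_c1 = 2184 m/s.
= 2.184 km/s.

Δv ≈ 2.18 km/s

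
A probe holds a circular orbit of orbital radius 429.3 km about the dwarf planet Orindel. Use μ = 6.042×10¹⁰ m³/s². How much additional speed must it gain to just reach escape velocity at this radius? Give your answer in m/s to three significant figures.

Δv ≈ 155 m/s

r = 429.3 km = 4.293×10⁵ m.
Circular speed v_c = √(μ/r) = 375.2 m/s.
Escape speed v_esc = √(2μ/r) = √2 × v_c = 530.5 m/s.
Δv = v_esc − v_c = 155.4 m/s.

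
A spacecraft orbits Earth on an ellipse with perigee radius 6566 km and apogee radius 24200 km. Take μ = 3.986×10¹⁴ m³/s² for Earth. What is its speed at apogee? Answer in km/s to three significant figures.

Semi-major axis a = (r_p + r_a)/2 = 15383 km = 1.538×10⁷ m.
Vis-viva: v² = μ(2/r − 1/a) = 3.986×10¹⁴ × (8.264×10⁻⁸ − 6.501×10⁻⁸) = 7.030×10⁶ m²/s².
v = 2651 m/s = 2.651 km/s.

v ≈ 2.65 km/s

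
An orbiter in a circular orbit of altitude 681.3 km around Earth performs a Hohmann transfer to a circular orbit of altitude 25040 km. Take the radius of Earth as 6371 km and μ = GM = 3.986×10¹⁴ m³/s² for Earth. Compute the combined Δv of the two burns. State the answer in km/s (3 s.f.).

Δv_total ≈ 3.50 km/s

r₁ = 6371 + 681.3 = 7052.3 km = 7.0523×10⁶ m.
r₂ = 6371 + 25040 = 31411 km = 3.1411×10⁷ m.
Transfer ellipse a_t = (r₁ + r₂)/2 = 1.923×10⁷ m.
At r₁: circular v_c1 = √(μ/r₁) = 7518 m/s; transfer-perigee v_p = √[μ(2/r₁ − 1/a_t)] = 9608 m/s.
Δv₁ = v_p − v_c1 = 2090 m/s.
At r₂: circular v_c2 = √(μ/r₂) = 3562 m/s; transfer-apogee v_a = √[μ(2/r₂ − 1/a_t)] = 2157 m/s.
Δv₂ = v_c2 − v_a = 1405 m/s.
Total Δv = Δv₁ + Δv₂ = 3495 m/s = 3.495 km/s.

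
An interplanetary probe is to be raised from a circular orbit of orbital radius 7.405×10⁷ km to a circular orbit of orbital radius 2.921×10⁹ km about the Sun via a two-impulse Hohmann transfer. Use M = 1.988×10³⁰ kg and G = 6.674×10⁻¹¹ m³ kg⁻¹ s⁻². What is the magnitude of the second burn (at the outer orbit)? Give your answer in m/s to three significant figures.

μ = GM = 6.674×10⁻¹¹ × 1.988×10³⁰ = 1.327×10²⁰ m³/s².
r₁ = 7.405×10⁷ km = 7.405×10¹⁰ m.
r₂ = 2.921×10⁹ km = 2.921×10¹² m.
Transfer ellipse a_t = (r₁ + r₂)/2 = 1.498×10¹² m.
At r₁: circular v_c1 = √(μ/r₁) = 42330 m/s; transfer-perihelion v_p = √[μ(2/r₁ − 1/a_t)] = 59120 m/s.
At r₂: circular v_c2 = √(μ/r₂) = 6740 m/s; transfer-aphelion v_a = √[μ(2/r₂ − 1/a_t)] = 1499 m/s.
Δv₂ = v_c2 − v_a = 5241 m/s.

Δv ≈ 5240 m/s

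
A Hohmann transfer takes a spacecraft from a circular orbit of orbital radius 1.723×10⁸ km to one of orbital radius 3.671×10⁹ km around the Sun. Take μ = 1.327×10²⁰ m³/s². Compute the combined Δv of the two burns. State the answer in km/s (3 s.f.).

Δv_total ≈ 14.8 km/s

r₁ = 1.723×10⁸ km = 1.723×10¹¹ m.
r₂ = 3.671×10⁹ km = 3.671×10¹² m.
Transfer ellipse a_t = (r₁ + r₂)/2 = 1.922×10¹² m.
At r₁: circular v_c1 = √(μ/r₁) = 27750 m/s; transfer-perihelion v_p = √[μ(2/r₁ − 1/a_t)] = 38360 m/s.
Δv₁ = v_p − v_c1 = 10610 m/s.
At r₂: circular v_c2 = √(μ/r₂) = 6012 m/s; transfer-aphelion v_a = √[μ(2/r₂ − 1/a_t)] = 1800 m/s.
Δv₂ = v_c2 − v_a = 4212 m/s.
Total Δv = Δv₁ + Δv₂ = 14820 m/s = 14.82 km/s.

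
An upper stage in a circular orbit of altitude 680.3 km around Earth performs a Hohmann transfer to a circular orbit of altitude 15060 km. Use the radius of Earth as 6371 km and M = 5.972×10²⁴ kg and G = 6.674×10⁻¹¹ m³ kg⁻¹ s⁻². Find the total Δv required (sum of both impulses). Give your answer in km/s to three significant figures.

Δv_total ≈ 2.98 km/s

μ = GM = 6.674×10⁻¹¹ × 5.972×10²⁴ = 3.986×10¹⁴ m³/s².
r₁ = 6371 + 680.3 = 7051.3 km = 7.0513×10⁶ m.
r₂ = 6371 + 15060 = 21431 km = 2.1431×10⁷ m.
Transfer ellipse a_t = (r₁ + r₂)/2 = 1.424×10⁷ m.
At r₁: circular v_c1 = √(μ/r₁) = 7518 m/s; transfer-perigee v_p = √[μ(2/r₁ − 1/a_t)] = 9223 m/s.
Δv₁ = v_p − v_c1 = 1705 m/s.
At r₂: circular v_c2 = √(μ/r₂) = 4313 m/s; transfer-apogee v_a = √[μ(2/r₂ − 1/a_t)] = 3035 m/s.
Δv₂ = v_c2 − v_a = 1278 m/s.
Total Δv = Δv₁ + Δv₂ = 2983 m/s = 2.983 km/s.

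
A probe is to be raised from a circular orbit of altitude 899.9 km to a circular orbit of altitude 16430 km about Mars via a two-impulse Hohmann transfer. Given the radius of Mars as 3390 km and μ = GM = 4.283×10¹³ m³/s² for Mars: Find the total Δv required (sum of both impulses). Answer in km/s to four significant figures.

Δv_total ≈ 1.485 km/s

r₁ = 3390 + 899.9 = 4289.9 km = 4.2899×10⁶ m.
r₂ = 3390 + 16430 = 19820 km = 1.9820×10⁷ m.
Transfer ellipse a_t = (r₁ + r₂)/2 = 1.205×10⁷ m.
At r₁: circular v_c1 = √(μ/r₁) = 3160 m/s; transfer-periapsis v_p = √[μ(2/r₁ − 1/a_t)] = 4052 m/s.
Δv₁ = v_p − v_c1 = 891.8 m/s.
At r₂: circular v_c2 = √(μ/r₂) = 1470 m/s; transfer-apoapsis v_a = √[μ(2/r₂ − 1/a_t)] = 876.9 m/s.
Δv₂ = v_c2 − v_a = 593.1 m/s.
Total Δv = Δv₁ + Δv₂ = 1485 m/s = 1.485 km/s.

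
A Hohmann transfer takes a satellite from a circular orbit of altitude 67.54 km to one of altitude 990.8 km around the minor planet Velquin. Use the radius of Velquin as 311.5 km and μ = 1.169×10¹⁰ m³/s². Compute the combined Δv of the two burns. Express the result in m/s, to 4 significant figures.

r₁ = 311.5 + 67.54 = 379.04 km = 3.7904×10⁵ m.
r₂ = 311.5 + 990.8 = 1302.3 km = 1.3023×10⁶ m.
Transfer ellipse a_t = (r₁ + r₂)/2 = 8.407×10⁵ m.
At r₁: circular v_c1 = √(μ/r₁) = 175.6 m/s; transfer-periapsis v_p = √[μ(2/r₁ − 1/a_t)] = 218.6 m/s.
Δv₁ = v_p − v_c1 = 42.96 m/s.
At r₂: circular v_c2 = √(μ/r₂) = 94.74 m/s; transfer-apoapsis v_a = √[μ(2/r₂ − 1/a_t)] = 63.62 m/s.
Δv₂ = v_c2 − v_a = 31.13 m/s.
Total Δv = Δv₁ + Δv₂ = 74.09 m/s.

Δv_total ≈ 74.09 m/s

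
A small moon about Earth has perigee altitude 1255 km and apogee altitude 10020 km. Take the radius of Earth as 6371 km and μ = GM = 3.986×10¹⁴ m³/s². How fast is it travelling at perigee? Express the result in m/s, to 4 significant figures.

r_p = 6371 + 1255 = 7626.0 km = 7.6260×10⁶ m.
r_a = 6371 + 10020 = 16391 km = 1.6391×10⁷ m.
Semi-major axis a = (r_p + r_a)/2 = 12008 km = 1.201×10⁷ m.
Vis-viva: v² = μ(2/r − 1/a) = 3.986×10¹⁴ × (2.623×10⁻⁷ − 8.327×10⁻⁸) = 7.134×10⁷ m²/s².
v = 8447 m/s.

v ≈ 8447 m/s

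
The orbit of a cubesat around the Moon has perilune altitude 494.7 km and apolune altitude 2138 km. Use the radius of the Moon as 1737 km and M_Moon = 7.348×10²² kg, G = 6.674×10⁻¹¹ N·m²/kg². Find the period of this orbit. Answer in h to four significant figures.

T ≈ 4.205 h

μ = GM = 6.674×10⁻¹¹ × 7.348×10²² = 4.904×10¹² m³/s².
r_p = 1737 + 494.7 = 2231.7 km = 2.2317×10⁶ m.
r_a = 1737 + 2138 = 3875.0 km = 3.8750×10⁶ m.
Semi-major axis a = (r_p + r_a)/2 = (2231.7 + 3875.0)/2 = 3053.3 km = 3.053×10⁶ m.
By Kepler's third law T = 2π√(a³/μ) = 2π × 2.409×10³ = 1.514×10⁴ s.
= 4.205 h.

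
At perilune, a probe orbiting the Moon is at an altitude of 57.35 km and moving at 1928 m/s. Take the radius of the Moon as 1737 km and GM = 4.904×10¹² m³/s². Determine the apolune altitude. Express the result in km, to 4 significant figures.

apolune altitude ≈ 2077 km

r_p = 1737 + 57.35 = 1794.3 km = 1.794×10⁶ m.
Specific energy ε = v²/2 − μ/r = -8.744×10⁵ J/kg, so a = −μ/(2ε) = 2.804×10⁶ m.
The apsides satisfy r_p + r_a = 2a, so the apolune radius is 2a − r_p = 3.814×10⁶ m = 3813.9 km.
Apolune altitude = 3813.9 − 1737 = 2076.9 km.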